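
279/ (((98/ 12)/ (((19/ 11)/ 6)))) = 5301/ 539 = 9.83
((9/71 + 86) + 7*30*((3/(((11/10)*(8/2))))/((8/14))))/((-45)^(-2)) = 2129965875/3124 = 681807.26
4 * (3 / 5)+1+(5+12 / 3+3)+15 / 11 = 16.76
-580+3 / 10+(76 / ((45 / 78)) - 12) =-13799 / 30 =-459.97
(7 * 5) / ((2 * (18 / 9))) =35 / 4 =8.75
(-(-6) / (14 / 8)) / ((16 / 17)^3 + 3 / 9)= 2.94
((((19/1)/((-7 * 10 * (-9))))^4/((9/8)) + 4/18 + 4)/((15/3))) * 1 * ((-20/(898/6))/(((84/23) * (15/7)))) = -17210112889883/1193582163768750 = -0.01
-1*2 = -2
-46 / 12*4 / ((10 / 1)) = -23 / 15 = -1.53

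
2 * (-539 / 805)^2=11858 / 13225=0.90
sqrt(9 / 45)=sqrt(5) / 5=0.45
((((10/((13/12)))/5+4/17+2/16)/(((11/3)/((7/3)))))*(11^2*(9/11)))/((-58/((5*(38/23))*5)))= -116737425/1179256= -98.99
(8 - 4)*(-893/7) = -3572/7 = -510.29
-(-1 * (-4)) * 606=-2424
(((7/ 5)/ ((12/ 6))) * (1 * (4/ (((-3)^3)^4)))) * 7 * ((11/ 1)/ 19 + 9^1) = 17836/ 50486895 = 0.00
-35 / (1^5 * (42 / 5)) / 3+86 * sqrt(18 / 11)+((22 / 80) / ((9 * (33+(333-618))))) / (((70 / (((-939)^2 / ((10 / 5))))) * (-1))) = -882341 / 1411200+258 * sqrt(22) / 11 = 109.39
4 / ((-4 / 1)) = -1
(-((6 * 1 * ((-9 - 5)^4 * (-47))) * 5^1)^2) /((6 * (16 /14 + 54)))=-1711509462969600 /193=-8867924678598.96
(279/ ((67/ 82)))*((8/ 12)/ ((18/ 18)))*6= 91512/ 67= 1365.85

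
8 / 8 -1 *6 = -5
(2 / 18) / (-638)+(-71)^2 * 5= 144727109 / 5742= 25205.00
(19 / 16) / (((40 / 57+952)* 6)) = 361 / 1737728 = 0.00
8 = 8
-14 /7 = -2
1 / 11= 0.09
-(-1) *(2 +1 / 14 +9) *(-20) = -1550 / 7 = -221.43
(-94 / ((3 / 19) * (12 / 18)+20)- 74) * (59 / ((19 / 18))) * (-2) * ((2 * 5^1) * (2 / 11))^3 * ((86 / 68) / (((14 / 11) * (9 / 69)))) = 21044171448000 / 52253971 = 402728.65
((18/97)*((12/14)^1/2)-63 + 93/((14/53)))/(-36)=-130889/16296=-8.03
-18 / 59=-0.31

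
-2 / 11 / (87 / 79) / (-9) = 0.02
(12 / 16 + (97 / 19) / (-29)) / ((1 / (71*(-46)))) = -2065745 / 1102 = -1874.54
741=741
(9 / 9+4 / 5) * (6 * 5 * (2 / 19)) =108 / 19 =5.68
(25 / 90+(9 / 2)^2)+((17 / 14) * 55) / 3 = 10783 / 252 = 42.79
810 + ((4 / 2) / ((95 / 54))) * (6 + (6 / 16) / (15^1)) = 776007 / 950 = 816.85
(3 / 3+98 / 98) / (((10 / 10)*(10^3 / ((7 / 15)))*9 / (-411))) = -959 / 22500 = -0.04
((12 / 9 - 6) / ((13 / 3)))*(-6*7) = 588 / 13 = 45.23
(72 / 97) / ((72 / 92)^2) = 1058 / 873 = 1.21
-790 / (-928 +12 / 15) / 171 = 1975 / 396378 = 0.00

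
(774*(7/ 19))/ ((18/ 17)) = 5117/ 19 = 269.32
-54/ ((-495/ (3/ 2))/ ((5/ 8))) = 9/ 88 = 0.10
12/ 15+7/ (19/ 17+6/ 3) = 807/ 265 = 3.05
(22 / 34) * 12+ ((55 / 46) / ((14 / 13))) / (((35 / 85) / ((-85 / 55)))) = 275711 / 76636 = 3.60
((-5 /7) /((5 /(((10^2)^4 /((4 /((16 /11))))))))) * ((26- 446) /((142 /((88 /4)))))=24000000000 /71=338028169.01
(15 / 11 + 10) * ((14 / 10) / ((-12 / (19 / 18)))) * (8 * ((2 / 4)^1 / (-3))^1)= 3325 / 1782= 1.87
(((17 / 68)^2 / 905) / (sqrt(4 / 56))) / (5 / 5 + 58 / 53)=53 * sqrt(14) / 1607280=0.00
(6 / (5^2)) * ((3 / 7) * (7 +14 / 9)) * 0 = 0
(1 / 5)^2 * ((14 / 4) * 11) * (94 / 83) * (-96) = -347424 / 2075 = -167.43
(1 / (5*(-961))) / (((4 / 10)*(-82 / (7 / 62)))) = 7 / 9771448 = 0.00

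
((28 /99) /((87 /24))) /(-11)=-0.01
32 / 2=16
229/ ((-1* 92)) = -229/ 92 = -2.49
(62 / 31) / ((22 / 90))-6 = 24 / 11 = 2.18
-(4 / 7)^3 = -64 / 343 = -0.19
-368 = -368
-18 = -18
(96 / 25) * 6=576 / 25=23.04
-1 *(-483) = 483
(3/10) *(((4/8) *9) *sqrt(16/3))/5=9 *sqrt(3)/25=0.62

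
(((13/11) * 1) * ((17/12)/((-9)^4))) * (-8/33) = -442/7144929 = -0.00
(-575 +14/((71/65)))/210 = -2661/994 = -2.68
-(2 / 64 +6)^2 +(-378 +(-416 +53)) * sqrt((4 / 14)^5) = -37249 / 1024 - 2964 * sqrt(14) / 343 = -68.71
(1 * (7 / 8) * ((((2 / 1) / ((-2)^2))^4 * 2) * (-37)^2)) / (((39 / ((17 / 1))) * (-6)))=-162911 / 14976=-10.88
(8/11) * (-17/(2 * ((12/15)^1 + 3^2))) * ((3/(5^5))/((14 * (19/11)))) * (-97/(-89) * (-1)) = 9894/362508125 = 0.00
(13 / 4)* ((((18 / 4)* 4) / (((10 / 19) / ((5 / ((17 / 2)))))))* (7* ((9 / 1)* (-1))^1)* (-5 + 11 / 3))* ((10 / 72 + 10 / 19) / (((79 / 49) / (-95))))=-578220825 / 2686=-215272.09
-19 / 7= -2.71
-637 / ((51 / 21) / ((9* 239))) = -9591309 / 17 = -564194.65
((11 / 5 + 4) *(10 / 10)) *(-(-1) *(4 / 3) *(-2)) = -248 / 15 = -16.53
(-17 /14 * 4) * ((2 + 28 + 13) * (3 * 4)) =-17544 /7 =-2506.29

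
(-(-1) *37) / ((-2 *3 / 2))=-37 / 3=-12.33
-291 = -291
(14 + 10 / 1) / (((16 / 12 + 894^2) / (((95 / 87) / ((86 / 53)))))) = 15105 / 747486716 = 0.00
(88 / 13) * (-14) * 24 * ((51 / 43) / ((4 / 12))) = -4523904 / 559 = -8092.85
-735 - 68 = -803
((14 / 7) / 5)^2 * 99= 396 / 25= 15.84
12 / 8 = 3 / 2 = 1.50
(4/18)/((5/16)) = 32/45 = 0.71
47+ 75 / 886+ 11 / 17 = 718935 / 15062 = 47.73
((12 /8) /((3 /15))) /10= 3 /4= 0.75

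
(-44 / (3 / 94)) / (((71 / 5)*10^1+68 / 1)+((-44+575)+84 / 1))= -376 / 225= -1.67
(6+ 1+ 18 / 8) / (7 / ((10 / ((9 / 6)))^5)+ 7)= 1.32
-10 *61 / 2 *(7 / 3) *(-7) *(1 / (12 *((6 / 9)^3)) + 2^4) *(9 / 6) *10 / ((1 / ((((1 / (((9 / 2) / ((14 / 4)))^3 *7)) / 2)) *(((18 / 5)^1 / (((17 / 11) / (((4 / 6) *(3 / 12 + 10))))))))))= 172070438155 / 264384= 650835.29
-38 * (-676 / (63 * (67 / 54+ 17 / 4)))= 308256 / 4151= 74.26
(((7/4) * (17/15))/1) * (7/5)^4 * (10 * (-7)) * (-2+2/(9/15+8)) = 76001254/80625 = 942.65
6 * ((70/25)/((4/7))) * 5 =147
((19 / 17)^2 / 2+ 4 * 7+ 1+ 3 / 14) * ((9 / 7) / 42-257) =-760073306 / 99127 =-7667.67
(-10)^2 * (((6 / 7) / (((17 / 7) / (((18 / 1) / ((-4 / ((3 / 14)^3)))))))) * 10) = -91125 / 5831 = -15.63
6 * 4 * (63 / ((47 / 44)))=1415.49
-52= -52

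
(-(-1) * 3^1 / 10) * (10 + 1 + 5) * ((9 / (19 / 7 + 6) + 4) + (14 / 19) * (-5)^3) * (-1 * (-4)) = -9688032 / 5795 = -1671.79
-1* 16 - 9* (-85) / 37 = 173 / 37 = 4.68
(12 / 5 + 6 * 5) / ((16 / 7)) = 567 / 40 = 14.18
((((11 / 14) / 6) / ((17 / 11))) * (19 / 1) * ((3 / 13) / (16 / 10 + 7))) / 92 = 11495 / 24479728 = 0.00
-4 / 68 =-1 / 17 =-0.06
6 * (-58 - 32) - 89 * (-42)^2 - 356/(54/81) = -158070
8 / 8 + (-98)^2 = 9605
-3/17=-0.18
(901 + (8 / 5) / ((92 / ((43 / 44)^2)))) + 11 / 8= 50227117 / 55660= 902.39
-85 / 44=-1.93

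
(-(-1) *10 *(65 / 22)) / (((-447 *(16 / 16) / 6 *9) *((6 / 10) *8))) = -1625 / 177012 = -0.01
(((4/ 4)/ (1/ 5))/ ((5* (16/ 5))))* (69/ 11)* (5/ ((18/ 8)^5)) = 36800/ 216513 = 0.17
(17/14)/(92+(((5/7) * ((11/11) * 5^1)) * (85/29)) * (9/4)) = 986/93829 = 0.01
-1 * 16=-16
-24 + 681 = 657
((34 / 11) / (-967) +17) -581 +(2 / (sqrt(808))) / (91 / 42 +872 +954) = -5999302 / 10637 +3*sqrt(202) / 1107869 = -564.00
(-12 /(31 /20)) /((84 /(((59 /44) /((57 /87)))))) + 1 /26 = -177077 /1179178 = -0.15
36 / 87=12 / 29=0.41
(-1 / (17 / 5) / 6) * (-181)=905 / 102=8.87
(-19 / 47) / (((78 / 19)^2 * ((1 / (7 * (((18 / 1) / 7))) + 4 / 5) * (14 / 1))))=-34295 / 17125108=-0.00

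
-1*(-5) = 5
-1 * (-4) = 4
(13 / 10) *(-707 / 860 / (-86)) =9191 / 739600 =0.01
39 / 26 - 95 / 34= -22 / 17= -1.29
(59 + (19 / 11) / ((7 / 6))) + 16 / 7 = 4833 / 77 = 62.77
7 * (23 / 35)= 23 / 5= 4.60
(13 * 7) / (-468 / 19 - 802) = -1729 / 15706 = -0.11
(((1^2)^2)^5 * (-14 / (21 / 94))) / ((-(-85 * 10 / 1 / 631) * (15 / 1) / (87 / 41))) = -1720106 / 261375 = -6.58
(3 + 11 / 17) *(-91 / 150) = -2821 / 1275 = -2.21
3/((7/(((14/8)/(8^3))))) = 3/2048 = 0.00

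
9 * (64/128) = 9/2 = 4.50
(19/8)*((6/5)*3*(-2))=-171/10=-17.10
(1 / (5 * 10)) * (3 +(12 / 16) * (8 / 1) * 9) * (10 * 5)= 57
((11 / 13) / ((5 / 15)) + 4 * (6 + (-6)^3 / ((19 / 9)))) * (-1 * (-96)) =-9075168 / 247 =-36741.57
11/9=1.22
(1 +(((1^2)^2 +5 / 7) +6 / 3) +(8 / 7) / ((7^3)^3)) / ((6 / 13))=17311697507 / 1694851494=10.21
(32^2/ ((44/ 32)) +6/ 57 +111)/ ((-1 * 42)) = -59623/ 2926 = -20.38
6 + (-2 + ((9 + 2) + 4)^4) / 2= 50635 / 2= 25317.50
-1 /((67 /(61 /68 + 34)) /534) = -633591 /2278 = -278.13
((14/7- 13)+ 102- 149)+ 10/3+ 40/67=-10868/201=-54.07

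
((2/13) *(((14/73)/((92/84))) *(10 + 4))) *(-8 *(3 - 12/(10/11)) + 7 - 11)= 3194016/109135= 29.27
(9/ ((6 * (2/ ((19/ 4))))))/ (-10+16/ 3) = -171/ 224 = -0.76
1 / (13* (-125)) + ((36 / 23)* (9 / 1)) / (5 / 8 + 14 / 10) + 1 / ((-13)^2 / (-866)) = 889951 / 485875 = 1.83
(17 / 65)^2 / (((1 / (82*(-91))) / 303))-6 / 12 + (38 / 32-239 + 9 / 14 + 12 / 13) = -5638124871 / 36400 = -154893.54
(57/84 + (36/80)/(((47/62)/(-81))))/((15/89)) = -27760969/98700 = -281.27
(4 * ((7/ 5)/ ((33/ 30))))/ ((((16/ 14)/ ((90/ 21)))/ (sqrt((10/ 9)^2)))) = 700/ 33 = 21.21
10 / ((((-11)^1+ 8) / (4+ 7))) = -110 / 3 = -36.67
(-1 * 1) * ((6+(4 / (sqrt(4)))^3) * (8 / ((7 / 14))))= -224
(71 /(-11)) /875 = -71 /9625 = -0.01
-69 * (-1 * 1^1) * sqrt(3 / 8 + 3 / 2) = 69 * sqrt(30) / 4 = 94.48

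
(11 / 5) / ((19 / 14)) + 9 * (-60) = -51146 / 95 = -538.38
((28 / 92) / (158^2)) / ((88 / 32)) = 7 / 1578973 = 0.00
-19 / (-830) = 19 / 830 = 0.02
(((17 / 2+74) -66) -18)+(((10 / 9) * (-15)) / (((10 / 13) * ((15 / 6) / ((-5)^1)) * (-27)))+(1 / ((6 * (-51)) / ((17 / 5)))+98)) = 38428 / 405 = 94.88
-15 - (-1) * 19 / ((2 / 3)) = 27 / 2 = 13.50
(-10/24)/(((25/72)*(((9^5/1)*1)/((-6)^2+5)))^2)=-26896/16142520375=-0.00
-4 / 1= -4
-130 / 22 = -65 / 11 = -5.91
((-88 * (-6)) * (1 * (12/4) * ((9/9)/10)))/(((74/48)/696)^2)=220986703872/6845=32284397.94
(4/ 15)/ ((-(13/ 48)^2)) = -3072/ 845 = -3.64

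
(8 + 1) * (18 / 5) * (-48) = -7776 / 5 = -1555.20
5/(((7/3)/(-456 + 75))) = -5715/7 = -816.43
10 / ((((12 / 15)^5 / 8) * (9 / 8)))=15625 / 72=217.01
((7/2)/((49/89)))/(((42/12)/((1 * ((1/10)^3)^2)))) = 0.00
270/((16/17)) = 286.88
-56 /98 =-4 /7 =-0.57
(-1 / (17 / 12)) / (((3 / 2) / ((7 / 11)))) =-56 / 187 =-0.30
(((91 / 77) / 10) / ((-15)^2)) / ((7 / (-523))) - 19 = -3298549 / 173250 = -19.04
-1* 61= -61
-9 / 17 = -0.53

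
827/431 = 1.92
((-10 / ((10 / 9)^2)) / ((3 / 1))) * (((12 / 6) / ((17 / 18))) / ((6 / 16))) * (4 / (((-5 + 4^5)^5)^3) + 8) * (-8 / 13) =75.06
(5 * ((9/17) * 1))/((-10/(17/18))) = -1/4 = -0.25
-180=-180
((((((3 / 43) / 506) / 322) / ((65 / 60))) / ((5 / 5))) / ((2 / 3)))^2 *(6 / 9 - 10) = -243 / 74065911206287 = -0.00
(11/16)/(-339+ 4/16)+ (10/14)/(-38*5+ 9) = -41037/6867140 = -0.01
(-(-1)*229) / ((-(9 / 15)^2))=-5725 / 9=-636.11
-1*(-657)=657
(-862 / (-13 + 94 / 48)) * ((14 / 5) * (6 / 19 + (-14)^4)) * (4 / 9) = 56374744832 / 15105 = 3732190.99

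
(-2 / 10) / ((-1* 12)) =1 / 60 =0.02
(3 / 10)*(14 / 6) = 7 / 10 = 0.70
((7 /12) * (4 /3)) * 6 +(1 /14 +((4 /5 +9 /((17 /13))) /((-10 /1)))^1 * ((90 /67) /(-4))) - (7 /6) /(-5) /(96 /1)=114777107 /22962240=5.00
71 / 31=2.29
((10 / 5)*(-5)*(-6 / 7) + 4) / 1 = 88 / 7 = 12.57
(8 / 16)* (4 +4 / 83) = 168 / 83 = 2.02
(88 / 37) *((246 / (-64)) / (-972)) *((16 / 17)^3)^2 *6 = 945815552 / 24113431431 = 0.04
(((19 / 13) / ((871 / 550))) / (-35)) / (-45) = 418 / 713349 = 0.00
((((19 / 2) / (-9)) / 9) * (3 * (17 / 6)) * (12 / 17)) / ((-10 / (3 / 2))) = 19 / 180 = 0.11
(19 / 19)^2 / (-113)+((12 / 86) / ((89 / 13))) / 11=-33283 / 4756961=-0.01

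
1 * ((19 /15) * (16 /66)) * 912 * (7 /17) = 323456 /2805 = 115.31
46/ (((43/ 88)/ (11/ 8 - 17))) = -63250/ 43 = -1470.93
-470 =-470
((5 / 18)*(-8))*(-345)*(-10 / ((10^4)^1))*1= -23 / 30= -0.77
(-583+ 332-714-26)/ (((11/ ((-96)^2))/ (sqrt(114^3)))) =-1041168384 * sqrt(114)/ 11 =-1010603300.86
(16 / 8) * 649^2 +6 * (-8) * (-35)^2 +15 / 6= 1567209 / 2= 783604.50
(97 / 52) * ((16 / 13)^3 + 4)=312437 / 28561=10.94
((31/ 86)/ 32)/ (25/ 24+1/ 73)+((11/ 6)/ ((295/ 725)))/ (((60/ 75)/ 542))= 343666233803/ 112581912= 3052.59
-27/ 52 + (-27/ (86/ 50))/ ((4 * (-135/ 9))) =-144/ 559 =-0.26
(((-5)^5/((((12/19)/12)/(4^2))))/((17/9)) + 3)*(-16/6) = 22799864/17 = 1341168.47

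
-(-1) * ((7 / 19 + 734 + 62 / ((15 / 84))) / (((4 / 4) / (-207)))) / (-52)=21269043 / 4940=4305.47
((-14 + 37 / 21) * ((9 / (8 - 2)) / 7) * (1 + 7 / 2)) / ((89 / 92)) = -53199 / 4361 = -12.20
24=24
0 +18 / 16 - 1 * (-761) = 6097 / 8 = 762.12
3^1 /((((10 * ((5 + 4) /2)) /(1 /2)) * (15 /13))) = 13 /450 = 0.03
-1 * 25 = -25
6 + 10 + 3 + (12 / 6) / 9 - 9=92 / 9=10.22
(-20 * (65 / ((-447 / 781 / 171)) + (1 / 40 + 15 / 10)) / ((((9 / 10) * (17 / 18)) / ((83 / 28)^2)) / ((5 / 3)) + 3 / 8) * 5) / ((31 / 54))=7811286.54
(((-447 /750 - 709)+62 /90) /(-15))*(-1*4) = -3190082 /16875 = -189.04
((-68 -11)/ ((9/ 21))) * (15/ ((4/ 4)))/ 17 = -2765/ 17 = -162.65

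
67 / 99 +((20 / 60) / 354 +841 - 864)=-86923 / 3894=-22.32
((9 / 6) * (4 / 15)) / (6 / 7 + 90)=7 / 1590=0.00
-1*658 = -658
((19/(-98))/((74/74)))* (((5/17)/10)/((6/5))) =-0.00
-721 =-721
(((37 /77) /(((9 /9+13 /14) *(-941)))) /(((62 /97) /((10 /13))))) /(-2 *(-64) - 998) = 3589 /9798743097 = 0.00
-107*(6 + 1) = -749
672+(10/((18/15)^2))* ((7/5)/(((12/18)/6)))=1519/2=759.50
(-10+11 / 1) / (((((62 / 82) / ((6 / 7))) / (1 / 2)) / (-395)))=-48585 / 217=-223.89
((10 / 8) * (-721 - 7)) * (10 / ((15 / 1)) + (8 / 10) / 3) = -2548 / 3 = -849.33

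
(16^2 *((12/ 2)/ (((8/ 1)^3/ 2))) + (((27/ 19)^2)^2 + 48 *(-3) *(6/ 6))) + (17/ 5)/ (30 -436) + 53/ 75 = -528668480227/ 3968274450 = -133.22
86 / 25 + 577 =14511 / 25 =580.44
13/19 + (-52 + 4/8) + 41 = -373/38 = -9.82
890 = 890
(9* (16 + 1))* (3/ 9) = 51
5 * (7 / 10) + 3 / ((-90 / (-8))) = 113 / 30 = 3.77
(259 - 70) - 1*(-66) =255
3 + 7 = 10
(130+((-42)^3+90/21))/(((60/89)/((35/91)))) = -11518291/273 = -42191.54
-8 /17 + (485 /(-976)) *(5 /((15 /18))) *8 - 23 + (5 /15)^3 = -1323961 /27999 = -47.29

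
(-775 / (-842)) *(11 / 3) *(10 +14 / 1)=34100 / 421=81.00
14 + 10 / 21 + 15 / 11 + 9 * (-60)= -524.16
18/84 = 0.21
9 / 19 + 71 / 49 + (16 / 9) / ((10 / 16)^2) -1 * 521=-107780381 / 209475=-514.53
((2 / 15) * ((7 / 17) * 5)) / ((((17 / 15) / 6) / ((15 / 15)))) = 1.45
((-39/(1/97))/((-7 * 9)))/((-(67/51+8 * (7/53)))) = -1136161/44849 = -25.33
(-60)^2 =3600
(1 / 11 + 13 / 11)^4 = 38416 / 14641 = 2.62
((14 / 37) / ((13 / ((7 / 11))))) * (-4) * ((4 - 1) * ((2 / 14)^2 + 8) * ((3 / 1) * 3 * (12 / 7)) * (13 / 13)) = -1018656 / 37037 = -27.50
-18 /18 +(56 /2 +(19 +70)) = 116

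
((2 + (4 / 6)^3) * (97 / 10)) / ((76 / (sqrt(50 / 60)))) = 3007 * sqrt(30) / 61560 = 0.27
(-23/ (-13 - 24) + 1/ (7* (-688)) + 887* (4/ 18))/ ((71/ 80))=1585545935/ 7116543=222.80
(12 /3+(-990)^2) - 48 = 980056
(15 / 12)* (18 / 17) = 1.32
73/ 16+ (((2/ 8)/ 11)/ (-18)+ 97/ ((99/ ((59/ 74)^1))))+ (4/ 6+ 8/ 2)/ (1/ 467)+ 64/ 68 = 2185.62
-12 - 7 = -19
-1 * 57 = -57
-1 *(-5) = 5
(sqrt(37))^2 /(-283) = -0.13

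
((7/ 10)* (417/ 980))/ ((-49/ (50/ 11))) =-417/ 15092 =-0.03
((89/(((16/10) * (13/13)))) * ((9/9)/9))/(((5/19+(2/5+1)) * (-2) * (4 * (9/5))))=-211375/819072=-0.26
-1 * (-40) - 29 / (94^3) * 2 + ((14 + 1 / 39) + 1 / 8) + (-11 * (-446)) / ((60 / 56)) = 750392245543 / 161963880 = 4633.08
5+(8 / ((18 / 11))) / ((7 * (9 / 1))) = 2879 / 567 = 5.08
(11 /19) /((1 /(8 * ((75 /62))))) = 3300 /589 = 5.60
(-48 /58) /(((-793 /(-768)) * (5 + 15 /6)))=-12288 /114985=-0.11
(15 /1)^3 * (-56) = -189000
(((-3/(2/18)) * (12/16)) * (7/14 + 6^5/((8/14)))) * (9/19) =-19841193/152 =-130534.16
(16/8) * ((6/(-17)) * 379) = -4548/17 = -267.53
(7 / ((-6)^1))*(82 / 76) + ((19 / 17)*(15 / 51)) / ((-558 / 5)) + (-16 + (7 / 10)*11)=-292968919 / 30639780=-9.56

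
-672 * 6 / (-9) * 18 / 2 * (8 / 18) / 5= 1792 / 5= 358.40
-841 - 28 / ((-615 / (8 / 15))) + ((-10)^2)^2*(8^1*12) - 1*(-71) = 8848896974 / 9225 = 959230.02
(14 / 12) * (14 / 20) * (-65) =-637 / 12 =-53.08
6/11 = 0.55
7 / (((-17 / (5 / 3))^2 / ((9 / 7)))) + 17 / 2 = 4963 / 578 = 8.59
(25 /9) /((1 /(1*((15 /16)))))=125 /48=2.60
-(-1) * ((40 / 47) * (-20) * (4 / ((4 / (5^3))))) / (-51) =41.72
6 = 6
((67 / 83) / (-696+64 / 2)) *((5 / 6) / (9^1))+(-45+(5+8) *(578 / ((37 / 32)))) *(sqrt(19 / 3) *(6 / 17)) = -335 / 2976048+477566 *sqrt(57) / 629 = 5732.18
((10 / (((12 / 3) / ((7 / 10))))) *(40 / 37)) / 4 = 35 / 74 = 0.47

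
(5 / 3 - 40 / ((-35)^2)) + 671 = 672.63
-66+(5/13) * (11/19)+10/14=-112494/1729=-65.06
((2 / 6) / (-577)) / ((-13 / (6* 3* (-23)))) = -138 / 7501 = -0.02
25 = 25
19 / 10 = 1.90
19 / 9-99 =-872 / 9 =-96.89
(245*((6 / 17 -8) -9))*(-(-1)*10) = -693350 / 17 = -40785.29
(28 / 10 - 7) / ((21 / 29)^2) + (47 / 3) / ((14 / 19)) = 2783 / 210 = 13.25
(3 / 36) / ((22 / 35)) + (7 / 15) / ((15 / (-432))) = -87829 / 6600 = -13.31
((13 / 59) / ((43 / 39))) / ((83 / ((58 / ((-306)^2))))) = 4901 / 3286171026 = 0.00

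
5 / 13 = 0.38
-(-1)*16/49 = 16/49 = 0.33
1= 1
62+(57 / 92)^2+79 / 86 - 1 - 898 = -304153789 / 363952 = -835.70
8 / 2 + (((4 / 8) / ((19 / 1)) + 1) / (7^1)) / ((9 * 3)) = 9589 / 2394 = 4.01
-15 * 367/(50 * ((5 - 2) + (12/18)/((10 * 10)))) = -16515/451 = -36.62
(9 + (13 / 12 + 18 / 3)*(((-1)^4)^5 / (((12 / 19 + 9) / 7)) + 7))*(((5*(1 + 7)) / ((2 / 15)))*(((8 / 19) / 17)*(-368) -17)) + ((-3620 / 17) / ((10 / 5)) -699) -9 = -1555839068 / 3111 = -500108.99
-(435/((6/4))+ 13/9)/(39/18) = -5246/39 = -134.51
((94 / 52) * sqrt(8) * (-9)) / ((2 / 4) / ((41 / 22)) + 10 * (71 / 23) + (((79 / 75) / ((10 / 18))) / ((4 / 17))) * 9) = -199444500 * sqrt(2) / 635383099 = -0.44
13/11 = 1.18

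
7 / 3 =2.33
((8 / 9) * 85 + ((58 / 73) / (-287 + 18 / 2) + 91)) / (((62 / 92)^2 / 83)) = 2671318037776 / 87761403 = 30438.42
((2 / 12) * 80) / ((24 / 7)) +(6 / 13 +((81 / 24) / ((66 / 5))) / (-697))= 62434783 / 14352624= 4.35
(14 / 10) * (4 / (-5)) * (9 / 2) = -126 / 25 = -5.04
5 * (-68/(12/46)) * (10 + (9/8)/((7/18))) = -16803.69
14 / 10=7 / 5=1.40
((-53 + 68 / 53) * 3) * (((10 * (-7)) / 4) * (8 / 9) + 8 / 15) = 1852916 / 795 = 2330.71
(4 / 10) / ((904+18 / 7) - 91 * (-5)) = 14 / 47655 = 0.00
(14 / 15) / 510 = 7 / 3825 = 0.00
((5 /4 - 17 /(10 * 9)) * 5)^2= 36481 /1296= 28.15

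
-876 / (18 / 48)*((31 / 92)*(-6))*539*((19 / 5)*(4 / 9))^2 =112725062912 / 15525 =7260873.62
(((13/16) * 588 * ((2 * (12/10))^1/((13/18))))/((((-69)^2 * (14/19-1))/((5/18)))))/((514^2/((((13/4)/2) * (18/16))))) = -108927/44723098880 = -0.00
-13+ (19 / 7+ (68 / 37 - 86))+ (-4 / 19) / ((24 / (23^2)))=-2925679 / 29526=-99.09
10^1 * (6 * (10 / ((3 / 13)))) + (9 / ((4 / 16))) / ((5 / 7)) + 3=13267 / 5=2653.40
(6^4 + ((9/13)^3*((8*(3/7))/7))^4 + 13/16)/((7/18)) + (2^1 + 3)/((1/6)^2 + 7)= 6346841184176842370043599985/1902887424271533761269208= 3335.37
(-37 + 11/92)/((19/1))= -3393/1748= -1.94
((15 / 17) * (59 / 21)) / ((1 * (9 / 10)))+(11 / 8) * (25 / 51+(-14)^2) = 272.93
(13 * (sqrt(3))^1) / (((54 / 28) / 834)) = 50596 * sqrt(3) / 9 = 9737.20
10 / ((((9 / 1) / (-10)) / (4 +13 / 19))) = -8900 / 171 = -52.05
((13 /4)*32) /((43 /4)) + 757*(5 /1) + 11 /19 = 3100722 /817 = 3795.25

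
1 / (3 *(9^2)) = 0.00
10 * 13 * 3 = 390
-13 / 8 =-1.62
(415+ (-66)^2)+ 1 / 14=66795 / 14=4771.07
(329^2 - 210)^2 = 11670696961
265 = 265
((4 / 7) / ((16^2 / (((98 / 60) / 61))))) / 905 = 7 / 105993600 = 0.00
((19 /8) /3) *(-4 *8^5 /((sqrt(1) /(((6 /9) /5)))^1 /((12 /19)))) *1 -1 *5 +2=-131117 /15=-8741.13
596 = 596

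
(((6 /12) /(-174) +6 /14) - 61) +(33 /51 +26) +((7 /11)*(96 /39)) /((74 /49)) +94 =13389864359 /219110892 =61.11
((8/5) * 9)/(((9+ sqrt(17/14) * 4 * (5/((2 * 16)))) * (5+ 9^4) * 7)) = 41472/1184358665 - 288 * sqrt(238)/1658102131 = 0.00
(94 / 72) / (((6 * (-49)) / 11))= -517 / 10584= -0.05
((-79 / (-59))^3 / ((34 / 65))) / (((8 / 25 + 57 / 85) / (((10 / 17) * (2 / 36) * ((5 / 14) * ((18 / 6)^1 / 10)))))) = 4005941875 / 246942780504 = 0.02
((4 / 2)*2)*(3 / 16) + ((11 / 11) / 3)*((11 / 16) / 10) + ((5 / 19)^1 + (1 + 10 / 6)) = 33769 / 9120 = 3.70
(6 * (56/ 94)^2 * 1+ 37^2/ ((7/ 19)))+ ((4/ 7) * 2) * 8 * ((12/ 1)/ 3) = 58056731/ 15463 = 3754.56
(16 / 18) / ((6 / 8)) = 32 / 27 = 1.19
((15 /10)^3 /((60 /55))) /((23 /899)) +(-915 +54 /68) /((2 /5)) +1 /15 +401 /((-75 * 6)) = -6096073151 /2815200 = -2165.41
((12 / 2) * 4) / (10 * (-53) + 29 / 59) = -1416 / 31241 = -0.05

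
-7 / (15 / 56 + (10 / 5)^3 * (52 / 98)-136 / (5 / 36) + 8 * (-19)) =13720 / 2208307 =0.01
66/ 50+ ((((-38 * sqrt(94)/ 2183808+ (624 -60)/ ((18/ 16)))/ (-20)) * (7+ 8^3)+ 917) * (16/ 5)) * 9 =-8706639/ 25+ 29583 * sqrt(94)/ 2274800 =-348265.43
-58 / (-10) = 29 / 5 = 5.80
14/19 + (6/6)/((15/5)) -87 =-4898/57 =-85.93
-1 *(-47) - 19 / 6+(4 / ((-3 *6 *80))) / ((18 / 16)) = 35503 / 810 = 43.83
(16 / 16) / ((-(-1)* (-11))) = -1 / 11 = -0.09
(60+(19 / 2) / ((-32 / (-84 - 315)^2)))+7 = -3020531 / 64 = -47195.80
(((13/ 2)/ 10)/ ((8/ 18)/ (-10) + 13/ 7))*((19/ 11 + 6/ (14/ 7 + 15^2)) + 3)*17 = 82633005/ 2851574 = 28.98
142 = 142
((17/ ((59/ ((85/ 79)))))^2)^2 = 4359848400625/ 471972192456241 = 0.01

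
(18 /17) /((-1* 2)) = -9 /17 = -0.53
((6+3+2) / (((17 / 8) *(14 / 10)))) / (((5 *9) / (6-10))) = -352 / 1071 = -0.33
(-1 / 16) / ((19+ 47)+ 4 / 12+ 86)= -3 / 7312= -0.00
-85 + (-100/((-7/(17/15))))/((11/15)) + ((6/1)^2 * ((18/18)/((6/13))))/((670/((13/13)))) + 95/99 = -61.85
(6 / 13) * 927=5562 / 13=427.85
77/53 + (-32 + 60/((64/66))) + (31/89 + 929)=36252075/37736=960.68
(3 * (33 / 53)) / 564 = 33 / 9964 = 0.00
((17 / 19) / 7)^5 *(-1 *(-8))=11358856 / 41615795893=0.00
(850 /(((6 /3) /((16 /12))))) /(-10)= -170 /3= -56.67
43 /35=1.23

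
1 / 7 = 0.14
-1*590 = -590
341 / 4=85.25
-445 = -445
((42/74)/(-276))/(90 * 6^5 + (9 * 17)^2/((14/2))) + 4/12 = 5585157203/16755471756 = 0.33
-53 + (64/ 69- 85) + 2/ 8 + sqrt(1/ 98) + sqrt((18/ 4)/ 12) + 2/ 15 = -62877/ 460 + sqrt(2)/ 14 + sqrt(6)/ 4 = -135.98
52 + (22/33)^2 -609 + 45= -511.56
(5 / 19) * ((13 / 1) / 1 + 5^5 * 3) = 46940 / 19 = 2470.53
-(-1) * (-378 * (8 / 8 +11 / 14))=-675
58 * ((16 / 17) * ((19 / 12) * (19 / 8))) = 10469 / 51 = 205.27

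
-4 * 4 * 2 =-32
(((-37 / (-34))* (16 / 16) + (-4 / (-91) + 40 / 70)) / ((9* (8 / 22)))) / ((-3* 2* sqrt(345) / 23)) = -2761* sqrt(345) / 477360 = -0.11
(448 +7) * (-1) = -455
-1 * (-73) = 73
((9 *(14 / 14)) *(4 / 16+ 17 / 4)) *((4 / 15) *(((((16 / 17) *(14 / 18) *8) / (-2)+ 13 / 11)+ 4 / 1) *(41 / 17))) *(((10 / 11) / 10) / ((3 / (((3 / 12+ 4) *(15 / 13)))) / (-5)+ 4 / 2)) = 777565 / 273581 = 2.84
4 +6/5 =26/5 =5.20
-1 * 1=-1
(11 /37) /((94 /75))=825 /3478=0.24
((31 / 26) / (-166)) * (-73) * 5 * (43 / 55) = 97309 / 47476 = 2.05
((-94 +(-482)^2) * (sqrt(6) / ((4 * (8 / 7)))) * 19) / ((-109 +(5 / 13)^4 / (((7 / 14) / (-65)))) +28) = -33928919115 * sqrt(6) / 2947312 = -28198.08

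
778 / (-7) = -111.14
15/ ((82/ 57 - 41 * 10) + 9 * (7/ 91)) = -11115/ 302231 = -0.04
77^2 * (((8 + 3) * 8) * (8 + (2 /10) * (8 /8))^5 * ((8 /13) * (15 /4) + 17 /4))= 5153209440798958 /40625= 126848232388.90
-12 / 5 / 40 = -3 / 50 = -0.06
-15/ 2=-7.50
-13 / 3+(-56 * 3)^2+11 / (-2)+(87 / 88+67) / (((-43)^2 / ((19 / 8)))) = 28214.25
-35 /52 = -0.67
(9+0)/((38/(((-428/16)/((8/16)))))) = -963/76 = -12.67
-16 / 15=-1.07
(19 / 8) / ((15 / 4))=19 / 30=0.63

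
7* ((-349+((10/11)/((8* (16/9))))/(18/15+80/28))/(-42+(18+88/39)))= 9524221161/84772864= 112.35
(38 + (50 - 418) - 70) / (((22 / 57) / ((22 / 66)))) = -3800 / 11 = -345.45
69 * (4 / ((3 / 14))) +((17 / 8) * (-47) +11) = 9593 / 8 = 1199.12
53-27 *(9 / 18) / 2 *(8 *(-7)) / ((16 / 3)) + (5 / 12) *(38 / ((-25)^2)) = 371701 / 3000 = 123.90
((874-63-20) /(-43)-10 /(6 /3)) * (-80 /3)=80480 /129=623.88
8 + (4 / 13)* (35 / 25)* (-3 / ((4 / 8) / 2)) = 184 / 65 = 2.83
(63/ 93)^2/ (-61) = -441/ 58621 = -0.01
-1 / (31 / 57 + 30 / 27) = -171 / 283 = -0.60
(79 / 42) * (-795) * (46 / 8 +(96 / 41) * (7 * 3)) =-188561545 / 2296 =-82126.11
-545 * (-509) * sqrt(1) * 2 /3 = 554810 /3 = 184936.67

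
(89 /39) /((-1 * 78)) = -89 /3042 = -0.03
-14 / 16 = -7 / 8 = -0.88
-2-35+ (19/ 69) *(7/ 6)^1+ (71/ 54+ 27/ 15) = -104216/ 3105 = -33.56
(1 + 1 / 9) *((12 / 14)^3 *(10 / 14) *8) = 9600 / 2401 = 4.00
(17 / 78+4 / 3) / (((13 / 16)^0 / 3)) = 121 / 26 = 4.65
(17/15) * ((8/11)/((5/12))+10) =13.31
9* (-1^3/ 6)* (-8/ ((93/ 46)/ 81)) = 14904/ 31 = 480.77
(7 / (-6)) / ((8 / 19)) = -133 / 48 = -2.77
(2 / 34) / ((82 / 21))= 21 / 1394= 0.02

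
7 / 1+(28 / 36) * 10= 133 / 9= 14.78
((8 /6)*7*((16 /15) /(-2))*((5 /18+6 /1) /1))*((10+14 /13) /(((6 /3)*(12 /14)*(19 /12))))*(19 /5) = -484.61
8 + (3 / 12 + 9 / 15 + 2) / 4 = 697 / 80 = 8.71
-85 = -85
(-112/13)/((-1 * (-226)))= -56/1469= -0.04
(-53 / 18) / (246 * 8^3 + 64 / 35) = -1855 / 79350912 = -0.00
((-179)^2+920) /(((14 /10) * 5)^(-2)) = 1615089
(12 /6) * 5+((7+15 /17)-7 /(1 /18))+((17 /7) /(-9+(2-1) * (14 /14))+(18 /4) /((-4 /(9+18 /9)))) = -57499 /476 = -120.80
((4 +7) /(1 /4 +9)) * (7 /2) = 154 /37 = 4.16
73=73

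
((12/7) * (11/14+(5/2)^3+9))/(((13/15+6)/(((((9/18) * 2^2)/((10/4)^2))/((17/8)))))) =409824/428995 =0.96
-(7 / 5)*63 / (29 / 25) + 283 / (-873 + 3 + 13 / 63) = -121344426 / 1589113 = -76.36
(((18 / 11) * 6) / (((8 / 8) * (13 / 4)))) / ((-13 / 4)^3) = -27648 / 314171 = -0.09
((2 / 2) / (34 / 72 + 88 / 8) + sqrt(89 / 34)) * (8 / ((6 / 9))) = 432 / 413 + 6 * sqrt(3026) / 17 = 20.46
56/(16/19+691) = 1064/13145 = 0.08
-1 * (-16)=16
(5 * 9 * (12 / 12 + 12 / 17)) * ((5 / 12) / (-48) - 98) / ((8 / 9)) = -73671165 / 8704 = -8464.06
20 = 20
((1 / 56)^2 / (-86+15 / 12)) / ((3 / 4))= -1 / 199332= -0.00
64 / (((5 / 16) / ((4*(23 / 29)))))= 649.71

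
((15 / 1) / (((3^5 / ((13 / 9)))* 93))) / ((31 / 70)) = 4550 / 2101707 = 0.00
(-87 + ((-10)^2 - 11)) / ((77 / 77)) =2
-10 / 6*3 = -5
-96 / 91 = -1.05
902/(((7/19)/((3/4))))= 25707/14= 1836.21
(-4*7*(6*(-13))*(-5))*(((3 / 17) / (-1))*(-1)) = -32760 / 17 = -1927.06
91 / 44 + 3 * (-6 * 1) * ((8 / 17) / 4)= -37 / 748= -0.05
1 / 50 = 0.02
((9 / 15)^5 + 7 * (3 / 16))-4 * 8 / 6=-591461 / 150000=-3.94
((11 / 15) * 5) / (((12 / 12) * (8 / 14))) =77 / 12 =6.42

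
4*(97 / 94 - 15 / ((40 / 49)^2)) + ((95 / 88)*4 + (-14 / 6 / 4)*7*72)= -15534471 / 41360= -375.59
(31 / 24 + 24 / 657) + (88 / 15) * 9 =474163 / 8760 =54.13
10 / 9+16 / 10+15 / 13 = 2261 / 585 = 3.86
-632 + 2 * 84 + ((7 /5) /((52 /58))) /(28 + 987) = -301599 /650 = -464.00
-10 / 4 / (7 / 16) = -40 / 7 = -5.71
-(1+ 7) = -8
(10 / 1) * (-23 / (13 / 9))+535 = 4885 / 13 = 375.77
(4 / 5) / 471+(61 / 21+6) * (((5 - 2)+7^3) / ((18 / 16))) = 406328812 / 148365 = 2738.71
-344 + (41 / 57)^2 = -1115975 / 3249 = -343.48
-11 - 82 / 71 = -12.15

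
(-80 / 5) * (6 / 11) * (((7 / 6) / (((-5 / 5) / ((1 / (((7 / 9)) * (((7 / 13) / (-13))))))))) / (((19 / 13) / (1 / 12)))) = -26364 / 1463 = -18.02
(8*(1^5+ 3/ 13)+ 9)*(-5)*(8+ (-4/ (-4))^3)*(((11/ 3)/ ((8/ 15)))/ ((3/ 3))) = -606375/ 104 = -5830.53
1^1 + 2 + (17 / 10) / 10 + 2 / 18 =3.28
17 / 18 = 0.94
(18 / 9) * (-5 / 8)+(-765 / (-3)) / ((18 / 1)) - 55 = -505 / 12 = -42.08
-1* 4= -4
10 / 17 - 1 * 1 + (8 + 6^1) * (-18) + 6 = -246.41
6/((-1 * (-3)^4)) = -2/27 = -0.07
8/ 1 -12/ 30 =38/ 5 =7.60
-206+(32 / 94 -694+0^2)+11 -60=-44587 / 47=-948.66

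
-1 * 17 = -17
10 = 10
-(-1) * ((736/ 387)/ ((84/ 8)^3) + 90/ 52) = 161433403/ 93184182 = 1.73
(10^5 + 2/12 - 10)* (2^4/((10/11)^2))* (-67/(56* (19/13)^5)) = -1805865816331291/5199807900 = -347294.72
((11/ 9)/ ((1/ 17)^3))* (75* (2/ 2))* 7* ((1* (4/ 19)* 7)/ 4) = 66202675/ 57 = 1161450.44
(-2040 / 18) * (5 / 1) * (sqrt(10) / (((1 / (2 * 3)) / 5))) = -17000 * sqrt(10) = -53758.72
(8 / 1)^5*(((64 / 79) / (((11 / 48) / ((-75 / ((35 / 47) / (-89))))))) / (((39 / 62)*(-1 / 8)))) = -1044264926576640 / 79079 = -13205338036.35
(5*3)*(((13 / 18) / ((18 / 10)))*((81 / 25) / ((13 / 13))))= 39 / 2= 19.50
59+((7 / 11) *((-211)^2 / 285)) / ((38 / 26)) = 7565746 / 59565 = 127.02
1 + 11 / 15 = 26 / 15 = 1.73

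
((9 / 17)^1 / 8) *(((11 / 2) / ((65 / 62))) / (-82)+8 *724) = 277839171 / 724880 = 383.29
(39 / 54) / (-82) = -13 / 1476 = -0.01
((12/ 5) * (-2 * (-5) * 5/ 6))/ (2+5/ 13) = 8.39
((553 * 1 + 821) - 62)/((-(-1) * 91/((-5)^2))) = 32800/91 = 360.44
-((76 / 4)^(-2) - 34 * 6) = 73643 / 361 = 204.00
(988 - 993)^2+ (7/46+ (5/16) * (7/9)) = 84109/3312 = 25.40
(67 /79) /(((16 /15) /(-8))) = -6.36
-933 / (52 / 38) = -681.81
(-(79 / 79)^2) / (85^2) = -1 / 7225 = -0.00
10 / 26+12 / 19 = 251 / 247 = 1.02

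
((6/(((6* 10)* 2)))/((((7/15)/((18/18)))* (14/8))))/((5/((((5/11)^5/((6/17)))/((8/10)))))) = 53125/63131992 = 0.00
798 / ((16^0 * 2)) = 399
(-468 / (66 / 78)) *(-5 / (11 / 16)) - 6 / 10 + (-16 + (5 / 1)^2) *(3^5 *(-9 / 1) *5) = -57107838 / 605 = -94393.12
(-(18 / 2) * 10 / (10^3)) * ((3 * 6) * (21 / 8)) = -1701 / 400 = -4.25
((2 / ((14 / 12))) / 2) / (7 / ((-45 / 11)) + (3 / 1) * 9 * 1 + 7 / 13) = 3510 / 105763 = 0.03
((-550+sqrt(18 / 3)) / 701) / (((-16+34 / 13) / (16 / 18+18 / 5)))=144430 / 548883 - 1313*sqrt(6) / 2744415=0.26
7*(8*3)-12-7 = 149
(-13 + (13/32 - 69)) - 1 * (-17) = -2067/32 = -64.59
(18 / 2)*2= 18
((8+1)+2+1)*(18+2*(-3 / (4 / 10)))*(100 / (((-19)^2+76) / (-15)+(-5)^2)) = -27000 / 31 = -870.97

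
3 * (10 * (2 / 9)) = 20 / 3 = 6.67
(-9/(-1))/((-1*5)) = -9/5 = -1.80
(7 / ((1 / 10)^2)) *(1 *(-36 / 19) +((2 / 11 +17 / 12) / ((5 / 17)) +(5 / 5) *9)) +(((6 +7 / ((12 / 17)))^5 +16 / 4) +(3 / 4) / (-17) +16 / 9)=910920255496415 / 884100096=1030336.11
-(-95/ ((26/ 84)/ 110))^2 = -192633210000/ 169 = -1139841479.29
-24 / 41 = -0.59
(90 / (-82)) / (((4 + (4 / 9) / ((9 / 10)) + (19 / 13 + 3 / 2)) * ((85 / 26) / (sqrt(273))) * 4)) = -0.19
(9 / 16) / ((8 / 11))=99 / 128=0.77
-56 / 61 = -0.92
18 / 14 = 9 / 7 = 1.29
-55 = -55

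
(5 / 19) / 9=5 / 171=0.03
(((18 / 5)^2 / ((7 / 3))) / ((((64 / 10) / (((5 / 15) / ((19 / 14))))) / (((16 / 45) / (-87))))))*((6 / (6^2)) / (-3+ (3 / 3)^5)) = 1 / 13775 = 0.00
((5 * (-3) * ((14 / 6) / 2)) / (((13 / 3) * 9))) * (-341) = 11935 / 78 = 153.01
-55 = -55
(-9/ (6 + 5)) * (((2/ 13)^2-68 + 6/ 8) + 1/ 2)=405963/ 7436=54.59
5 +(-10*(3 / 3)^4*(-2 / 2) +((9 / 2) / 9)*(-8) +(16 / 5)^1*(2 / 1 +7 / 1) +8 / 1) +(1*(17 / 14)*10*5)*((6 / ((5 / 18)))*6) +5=277248 / 35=7921.37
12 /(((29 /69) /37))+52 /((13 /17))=32608 /29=1124.41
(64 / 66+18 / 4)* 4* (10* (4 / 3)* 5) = 1458.59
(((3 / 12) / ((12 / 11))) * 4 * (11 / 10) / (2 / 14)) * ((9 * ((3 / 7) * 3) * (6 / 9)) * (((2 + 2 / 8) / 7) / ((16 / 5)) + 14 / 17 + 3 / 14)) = 9440541 / 152320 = 61.98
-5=-5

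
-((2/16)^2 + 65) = -4161/64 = -65.02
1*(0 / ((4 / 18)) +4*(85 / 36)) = 85 / 9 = 9.44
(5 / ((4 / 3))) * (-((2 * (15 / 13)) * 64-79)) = -13395 / 52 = -257.60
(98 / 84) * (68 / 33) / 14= 17 / 99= 0.17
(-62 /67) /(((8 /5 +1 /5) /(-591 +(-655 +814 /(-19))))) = 7591280 /11457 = 662.59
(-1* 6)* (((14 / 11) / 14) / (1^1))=-6 / 11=-0.55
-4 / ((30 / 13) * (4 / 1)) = -13 / 30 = -0.43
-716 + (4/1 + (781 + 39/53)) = 3696/53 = 69.74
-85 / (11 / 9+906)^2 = -0.00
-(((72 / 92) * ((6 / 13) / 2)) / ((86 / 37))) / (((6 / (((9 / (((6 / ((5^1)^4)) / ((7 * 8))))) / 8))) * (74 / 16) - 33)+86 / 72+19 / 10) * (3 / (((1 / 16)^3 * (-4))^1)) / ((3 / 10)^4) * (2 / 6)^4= -6630400000000 / 544945629267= -12.17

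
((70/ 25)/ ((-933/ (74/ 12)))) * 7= -1813/ 13995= -0.13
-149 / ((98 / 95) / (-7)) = 14155 / 14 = 1011.07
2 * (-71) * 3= -426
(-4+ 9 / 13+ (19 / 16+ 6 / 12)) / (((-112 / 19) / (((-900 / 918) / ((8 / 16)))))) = -160075 / 297024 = -0.54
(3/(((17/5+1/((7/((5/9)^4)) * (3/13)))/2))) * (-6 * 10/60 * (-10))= 20667150/1191451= 17.35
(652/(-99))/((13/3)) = -1.52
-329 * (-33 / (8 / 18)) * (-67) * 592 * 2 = -1937844216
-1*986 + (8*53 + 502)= -60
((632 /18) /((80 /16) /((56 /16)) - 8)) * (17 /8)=-11.35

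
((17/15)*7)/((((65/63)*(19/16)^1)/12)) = 77.70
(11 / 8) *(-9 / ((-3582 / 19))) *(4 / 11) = 0.02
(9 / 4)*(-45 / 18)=-45 / 8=-5.62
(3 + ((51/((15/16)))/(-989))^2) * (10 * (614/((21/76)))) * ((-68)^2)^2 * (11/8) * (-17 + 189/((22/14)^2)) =18850588237985068525568/161389965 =116801489101166.04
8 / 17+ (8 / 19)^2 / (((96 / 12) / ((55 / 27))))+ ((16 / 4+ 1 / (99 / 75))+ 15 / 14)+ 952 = 24454701685 / 25517646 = 958.34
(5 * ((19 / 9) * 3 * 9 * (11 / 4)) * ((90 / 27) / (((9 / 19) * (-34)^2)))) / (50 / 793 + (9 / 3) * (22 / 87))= 2283027175 / 393187968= 5.81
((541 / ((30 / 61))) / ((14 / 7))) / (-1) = -33001 / 60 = -550.02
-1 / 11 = -0.09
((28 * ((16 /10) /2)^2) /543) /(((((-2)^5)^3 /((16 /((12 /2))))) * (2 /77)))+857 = 4467369061 /5212800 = 857.00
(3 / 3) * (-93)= -93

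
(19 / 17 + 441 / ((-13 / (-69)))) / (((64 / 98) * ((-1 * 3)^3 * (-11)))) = 6339865 / 525096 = 12.07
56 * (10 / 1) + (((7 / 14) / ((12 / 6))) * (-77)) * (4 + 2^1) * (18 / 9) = 329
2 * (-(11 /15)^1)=-22 /15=-1.47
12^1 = 12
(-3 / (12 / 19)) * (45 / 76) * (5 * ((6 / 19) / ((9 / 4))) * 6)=-225 / 19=-11.84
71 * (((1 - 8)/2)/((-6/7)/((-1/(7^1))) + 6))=-497/24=-20.71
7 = 7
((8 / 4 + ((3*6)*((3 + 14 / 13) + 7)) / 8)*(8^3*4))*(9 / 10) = 645120 / 13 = 49624.62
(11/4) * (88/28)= 121/14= 8.64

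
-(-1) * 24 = 24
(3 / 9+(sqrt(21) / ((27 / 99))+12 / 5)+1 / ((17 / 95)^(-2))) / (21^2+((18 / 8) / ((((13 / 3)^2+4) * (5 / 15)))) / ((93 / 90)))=190324624 / 30371408325+27962 * sqrt(21) / 3365253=0.04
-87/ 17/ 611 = -87/ 10387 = -0.01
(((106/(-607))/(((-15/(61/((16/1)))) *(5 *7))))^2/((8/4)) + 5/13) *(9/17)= 64994539479757/319194737680000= 0.20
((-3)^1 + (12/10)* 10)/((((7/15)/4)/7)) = 540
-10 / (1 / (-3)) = 30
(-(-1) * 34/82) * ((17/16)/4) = 289/2624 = 0.11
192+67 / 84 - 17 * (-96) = 153283 / 84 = 1824.80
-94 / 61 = -1.54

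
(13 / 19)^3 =2197 / 6859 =0.32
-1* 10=-10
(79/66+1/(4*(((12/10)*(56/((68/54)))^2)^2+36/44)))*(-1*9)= -6812684538092251/632401072910156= -10.77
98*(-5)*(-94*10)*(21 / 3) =3224200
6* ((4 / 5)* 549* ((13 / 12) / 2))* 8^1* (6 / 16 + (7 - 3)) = 49959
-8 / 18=-4 / 9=-0.44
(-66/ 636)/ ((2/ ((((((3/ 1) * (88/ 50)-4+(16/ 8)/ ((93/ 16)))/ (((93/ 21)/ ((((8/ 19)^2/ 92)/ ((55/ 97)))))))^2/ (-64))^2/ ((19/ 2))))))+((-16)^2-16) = 240.00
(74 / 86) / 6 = 0.14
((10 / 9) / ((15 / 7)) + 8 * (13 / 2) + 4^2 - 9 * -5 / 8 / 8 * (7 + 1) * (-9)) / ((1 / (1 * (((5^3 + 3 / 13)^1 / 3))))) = 1573055 / 2106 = 746.94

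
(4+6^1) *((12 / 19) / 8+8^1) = 1535 / 19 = 80.79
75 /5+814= 829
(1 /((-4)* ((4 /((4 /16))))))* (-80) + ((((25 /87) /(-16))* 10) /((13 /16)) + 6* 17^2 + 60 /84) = 54967517 /31668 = 1735.74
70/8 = 35/4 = 8.75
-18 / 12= -1.50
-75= -75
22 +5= 27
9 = 9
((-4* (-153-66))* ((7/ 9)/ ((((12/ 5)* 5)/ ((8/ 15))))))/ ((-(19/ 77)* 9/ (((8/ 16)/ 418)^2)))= -3577/ 183341070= -0.00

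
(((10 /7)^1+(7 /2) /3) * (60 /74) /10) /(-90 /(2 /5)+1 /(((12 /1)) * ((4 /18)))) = -0.00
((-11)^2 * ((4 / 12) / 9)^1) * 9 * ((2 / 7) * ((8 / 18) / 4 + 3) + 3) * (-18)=-8470 / 3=-2823.33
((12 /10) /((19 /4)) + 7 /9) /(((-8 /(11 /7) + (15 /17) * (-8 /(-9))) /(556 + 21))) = -95059019 /688560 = -138.05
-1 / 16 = -0.06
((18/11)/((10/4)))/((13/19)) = 684/715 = 0.96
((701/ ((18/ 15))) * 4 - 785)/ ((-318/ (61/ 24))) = -283955/ 22896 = -12.40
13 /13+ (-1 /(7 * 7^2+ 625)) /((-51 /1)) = 49369 /49368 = 1.00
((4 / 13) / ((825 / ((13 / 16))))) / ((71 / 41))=41 / 234300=0.00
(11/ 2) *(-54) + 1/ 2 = -593/ 2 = -296.50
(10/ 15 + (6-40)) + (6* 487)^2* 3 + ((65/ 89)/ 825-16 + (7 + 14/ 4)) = 752289440731/ 29370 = 25614213.17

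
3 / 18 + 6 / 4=5 / 3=1.67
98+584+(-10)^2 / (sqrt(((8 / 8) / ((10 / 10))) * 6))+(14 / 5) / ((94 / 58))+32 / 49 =50 * sqrt(6) / 3+7880644 / 11515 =725.21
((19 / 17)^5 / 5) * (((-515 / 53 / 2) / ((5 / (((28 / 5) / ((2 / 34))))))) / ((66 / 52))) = -92833903708 / 3651955725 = -25.42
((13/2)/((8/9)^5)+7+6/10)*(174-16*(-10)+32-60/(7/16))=724167279/163840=4419.97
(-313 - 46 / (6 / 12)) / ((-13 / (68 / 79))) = 27540 / 1027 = 26.82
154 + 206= 360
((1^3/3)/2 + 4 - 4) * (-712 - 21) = -733/6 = -122.17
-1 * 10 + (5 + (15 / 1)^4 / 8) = 50585 / 8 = 6323.12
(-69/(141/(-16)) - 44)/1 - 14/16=-13929/376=-37.05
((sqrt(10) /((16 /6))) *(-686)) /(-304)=1029 *sqrt(10) /1216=2.68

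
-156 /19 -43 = -51.21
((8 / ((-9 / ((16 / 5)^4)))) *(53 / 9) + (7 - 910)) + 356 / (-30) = -74102389 / 50625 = -1463.75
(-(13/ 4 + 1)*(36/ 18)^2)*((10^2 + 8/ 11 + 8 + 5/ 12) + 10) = -2025.45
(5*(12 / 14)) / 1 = 30 / 7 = 4.29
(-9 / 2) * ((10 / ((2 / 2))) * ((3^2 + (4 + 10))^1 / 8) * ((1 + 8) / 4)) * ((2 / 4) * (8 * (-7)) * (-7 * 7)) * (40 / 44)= -15975225 / 44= -363073.30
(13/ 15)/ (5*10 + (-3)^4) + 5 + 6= 21628/ 1965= 11.01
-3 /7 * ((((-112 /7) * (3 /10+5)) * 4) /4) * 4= 5088 /35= 145.37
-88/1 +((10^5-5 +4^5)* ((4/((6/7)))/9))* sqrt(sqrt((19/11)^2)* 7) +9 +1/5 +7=-359/5 +471422* sqrt(1463)/99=182064.63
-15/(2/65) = -487.50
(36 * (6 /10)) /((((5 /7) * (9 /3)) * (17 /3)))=756 /425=1.78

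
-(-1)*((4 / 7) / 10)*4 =8 / 35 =0.23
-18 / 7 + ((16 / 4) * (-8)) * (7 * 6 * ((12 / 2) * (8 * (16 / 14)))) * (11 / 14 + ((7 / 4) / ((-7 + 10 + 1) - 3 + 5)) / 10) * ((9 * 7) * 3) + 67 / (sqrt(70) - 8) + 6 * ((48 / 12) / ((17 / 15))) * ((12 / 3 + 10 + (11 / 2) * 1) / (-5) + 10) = -20268349526 / 1785 + 67 * sqrt(70) / 6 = -11354724.23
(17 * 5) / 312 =85 / 312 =0.27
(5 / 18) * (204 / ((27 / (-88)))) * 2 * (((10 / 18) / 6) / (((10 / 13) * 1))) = -44.46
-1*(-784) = 784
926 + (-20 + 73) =979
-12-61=-73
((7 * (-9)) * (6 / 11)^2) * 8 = -18144 / 121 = -149.95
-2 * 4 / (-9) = 0.89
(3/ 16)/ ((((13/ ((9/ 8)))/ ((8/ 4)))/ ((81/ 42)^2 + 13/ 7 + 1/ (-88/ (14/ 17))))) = 26487/ 146608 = 0.18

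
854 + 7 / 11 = 9401 / 11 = 854.64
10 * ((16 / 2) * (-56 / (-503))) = 4480 / 503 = 8.91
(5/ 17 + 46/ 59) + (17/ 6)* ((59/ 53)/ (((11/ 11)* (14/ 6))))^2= 474542307/ 276107846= 1.72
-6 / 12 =-1 / 2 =-0.50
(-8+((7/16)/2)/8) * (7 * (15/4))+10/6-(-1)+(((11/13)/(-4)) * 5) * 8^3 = -29878279/39936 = -748.15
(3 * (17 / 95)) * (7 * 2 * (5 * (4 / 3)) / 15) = 952 / 285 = 3.34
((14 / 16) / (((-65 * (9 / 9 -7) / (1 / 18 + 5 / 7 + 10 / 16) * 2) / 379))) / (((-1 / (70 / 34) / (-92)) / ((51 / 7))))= 6128051 / 7488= 818.38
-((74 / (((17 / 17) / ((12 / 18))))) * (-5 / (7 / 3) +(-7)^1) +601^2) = -7575749 / 21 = -360749.95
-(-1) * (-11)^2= 121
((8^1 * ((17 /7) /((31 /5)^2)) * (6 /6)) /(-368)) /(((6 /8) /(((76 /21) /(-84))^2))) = -306850 /90270884403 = -0.00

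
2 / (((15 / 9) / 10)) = 12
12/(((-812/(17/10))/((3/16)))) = -153/32480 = -0.00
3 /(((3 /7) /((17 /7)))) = 17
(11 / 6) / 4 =11 / 24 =0.46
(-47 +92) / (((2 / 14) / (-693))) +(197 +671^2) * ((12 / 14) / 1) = 1174563 / 7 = 167794.71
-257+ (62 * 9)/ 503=-128713/ 503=-255.89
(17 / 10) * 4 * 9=306 / 5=61.20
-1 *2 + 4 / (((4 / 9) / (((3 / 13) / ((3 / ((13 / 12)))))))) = -5 / 4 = -1.25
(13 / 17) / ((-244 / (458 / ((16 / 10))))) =-14885 / 16592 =-0.90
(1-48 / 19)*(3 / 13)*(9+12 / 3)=-87 / 19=-4.58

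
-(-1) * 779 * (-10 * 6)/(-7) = 6677.14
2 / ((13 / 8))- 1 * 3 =-23 / 13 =-1.77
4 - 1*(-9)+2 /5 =67 /5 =13.40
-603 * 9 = -5427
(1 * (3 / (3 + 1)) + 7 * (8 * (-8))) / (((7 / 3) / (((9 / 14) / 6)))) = -16101 / 784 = -20.54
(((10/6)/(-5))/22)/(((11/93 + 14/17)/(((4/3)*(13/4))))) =-0.07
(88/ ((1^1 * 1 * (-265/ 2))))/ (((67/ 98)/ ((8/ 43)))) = -137984/ 763465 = -0.18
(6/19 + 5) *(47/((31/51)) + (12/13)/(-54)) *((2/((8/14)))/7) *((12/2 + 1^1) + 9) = 226552696/68913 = 3287.52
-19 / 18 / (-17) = 0.06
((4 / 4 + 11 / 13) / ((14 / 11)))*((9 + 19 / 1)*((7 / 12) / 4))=77 / 13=5.92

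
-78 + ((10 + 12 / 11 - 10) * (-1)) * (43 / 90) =-78.52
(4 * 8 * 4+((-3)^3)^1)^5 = 10510100501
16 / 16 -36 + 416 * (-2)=-867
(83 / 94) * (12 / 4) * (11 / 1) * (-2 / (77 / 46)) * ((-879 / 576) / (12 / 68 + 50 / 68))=9508729 / 163184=58.27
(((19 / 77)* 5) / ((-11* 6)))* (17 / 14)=-1615 / 71148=-0.02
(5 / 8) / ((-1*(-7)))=5 / 56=0.09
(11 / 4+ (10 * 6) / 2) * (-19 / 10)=-2489 / 40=-62.22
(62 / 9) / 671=62 / 6039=0.01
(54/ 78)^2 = 81/ 169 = 0.48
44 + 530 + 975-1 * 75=1474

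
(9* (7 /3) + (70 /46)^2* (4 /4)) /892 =6167 /235934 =0.03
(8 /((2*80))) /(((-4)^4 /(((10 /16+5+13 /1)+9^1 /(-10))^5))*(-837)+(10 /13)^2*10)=30277351345710781 /3508956391986980000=0.01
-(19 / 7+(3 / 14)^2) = -541 / 196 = -2.76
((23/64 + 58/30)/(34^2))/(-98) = -2201/108756480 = -0.00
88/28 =22/7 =3.14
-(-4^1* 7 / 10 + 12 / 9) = 22 / 15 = 1.47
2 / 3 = 0.67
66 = 66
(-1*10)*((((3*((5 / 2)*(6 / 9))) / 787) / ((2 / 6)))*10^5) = -15000000 / 787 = -19059.72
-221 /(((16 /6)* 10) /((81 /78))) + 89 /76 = -22603 /3040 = -7.44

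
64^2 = 4096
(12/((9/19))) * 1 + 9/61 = 4663/183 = 25.48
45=45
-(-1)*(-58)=-58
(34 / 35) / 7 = 34 / 245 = 0.14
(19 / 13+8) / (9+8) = 123 / 221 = 0.56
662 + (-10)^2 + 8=770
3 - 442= -439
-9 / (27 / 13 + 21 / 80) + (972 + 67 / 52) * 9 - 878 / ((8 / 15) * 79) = 7275280704 / 832897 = 8734.91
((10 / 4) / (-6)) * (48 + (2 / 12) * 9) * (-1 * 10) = 825 / 4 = 206.25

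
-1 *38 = -38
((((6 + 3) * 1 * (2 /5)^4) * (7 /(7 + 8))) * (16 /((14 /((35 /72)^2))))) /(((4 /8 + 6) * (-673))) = -196 /29527875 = -0.00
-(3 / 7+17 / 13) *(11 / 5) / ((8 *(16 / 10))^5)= -543125 / 48855252992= -0.00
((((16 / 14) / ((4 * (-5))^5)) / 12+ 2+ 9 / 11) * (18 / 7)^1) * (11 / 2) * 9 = 28123199703 / 78400000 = 358.71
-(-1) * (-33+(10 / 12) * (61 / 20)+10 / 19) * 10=-68245 / 228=-299.32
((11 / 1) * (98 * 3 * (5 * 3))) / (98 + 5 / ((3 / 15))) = 16170 / 41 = 394.39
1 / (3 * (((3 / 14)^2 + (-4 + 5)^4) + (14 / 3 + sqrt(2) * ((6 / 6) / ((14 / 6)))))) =658364 / 11155873 - 49392 * sqrt(2) / 11155873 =0.05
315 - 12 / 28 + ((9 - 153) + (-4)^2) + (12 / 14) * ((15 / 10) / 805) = 186.57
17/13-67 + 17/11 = -64.15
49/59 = 0.83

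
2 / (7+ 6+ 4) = 2 / 17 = 0.12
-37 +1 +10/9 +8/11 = -3382/99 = -34.16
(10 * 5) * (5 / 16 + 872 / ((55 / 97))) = 76910.17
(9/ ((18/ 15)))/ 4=15/ 8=1.88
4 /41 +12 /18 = 0.76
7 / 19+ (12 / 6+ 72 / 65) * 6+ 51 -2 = 68.01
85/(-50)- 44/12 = -161/30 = -5.37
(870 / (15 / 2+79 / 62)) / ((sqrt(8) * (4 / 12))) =40455 * sqrt(2) / 544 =105.17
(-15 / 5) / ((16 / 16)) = -3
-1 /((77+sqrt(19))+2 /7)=-3787 /291750+49* sqrt(19) /291750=-0.01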